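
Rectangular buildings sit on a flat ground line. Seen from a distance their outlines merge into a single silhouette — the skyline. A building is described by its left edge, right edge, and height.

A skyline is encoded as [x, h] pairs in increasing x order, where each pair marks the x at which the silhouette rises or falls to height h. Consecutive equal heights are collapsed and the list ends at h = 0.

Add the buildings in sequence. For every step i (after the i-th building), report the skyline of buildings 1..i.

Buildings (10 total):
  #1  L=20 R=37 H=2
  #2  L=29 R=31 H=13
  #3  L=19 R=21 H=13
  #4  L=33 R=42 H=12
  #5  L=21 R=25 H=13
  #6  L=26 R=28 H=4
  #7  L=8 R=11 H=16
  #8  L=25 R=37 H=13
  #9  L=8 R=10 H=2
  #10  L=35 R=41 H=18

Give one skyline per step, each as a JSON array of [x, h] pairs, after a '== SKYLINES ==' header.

== SKYLINES ==
[[20,2],[37,0]]
[[20,2],[29,13],[31,2],[37,0]]
[[19,13],[21,2],[29,13],[31,2],[37,0]]
[[19,13],[21,2],[29,13],[31,2],[33,12],[42,0]]
[[19,13],[25,2],[29,13],[31,2],[33,12],[42,0]]
[[19,13],[25,2],[26,4],[28,2],[29,13],[31,2],[33,12],[42,0]]
[[8,16],[11,0],[19,13],[25,2],[26,4],[28,2],[29,13],[31,2],[33,12],[42,0]]
[[8,16],[11,0],[19,13],[37,12],[42,0]]
[[8,16],[11,0],[19,13],[37,12],[42,0]]
[[8,16],[11,0],[19,13],[35,18],[41,12],[42,0]]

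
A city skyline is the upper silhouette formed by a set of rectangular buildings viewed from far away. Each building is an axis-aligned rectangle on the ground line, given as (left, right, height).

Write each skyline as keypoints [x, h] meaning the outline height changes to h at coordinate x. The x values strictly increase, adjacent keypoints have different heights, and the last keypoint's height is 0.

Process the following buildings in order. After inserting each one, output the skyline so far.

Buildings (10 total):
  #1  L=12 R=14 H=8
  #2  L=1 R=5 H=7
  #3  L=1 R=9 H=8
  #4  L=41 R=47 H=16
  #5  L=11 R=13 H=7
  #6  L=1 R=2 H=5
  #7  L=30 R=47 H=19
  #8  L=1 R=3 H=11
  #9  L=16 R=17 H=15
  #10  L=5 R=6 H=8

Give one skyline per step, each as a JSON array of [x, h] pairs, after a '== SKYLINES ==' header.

== SKYLINES ==
[[12,8],[14,0]]
[[1,7],[5,0],[12,8],[14,0]]
[[1,8],[9,0],[12,8],[14,0]]
[[1,8],[9,0],[12,8],[14,0],[41,16],[47,0]]
[[1,8],[9,0],[11,7],[12,8],[14,0],[41,16],[47,0]]
[[1,8],[9,0],[11,7],[12,8],[14,0],[41,16],[47,0]]
[[1,8],[9,0],[11,7],[12,8],[14,0],[30,19],[47,0]]
[[1,11],[3,8],[9,0],[11,7],[12,8],[14,0],[30,19],[47,0]]
[[1,11],[3,8],[9,0],[11,7],[12,8],[14,0],[16,15],[17,0],[30,19],[47,0]]
[[1,11],[3,8],[9,0],[11,7],[12,8],[14,0],[16,15],[17,0],[30,19],[47,0]]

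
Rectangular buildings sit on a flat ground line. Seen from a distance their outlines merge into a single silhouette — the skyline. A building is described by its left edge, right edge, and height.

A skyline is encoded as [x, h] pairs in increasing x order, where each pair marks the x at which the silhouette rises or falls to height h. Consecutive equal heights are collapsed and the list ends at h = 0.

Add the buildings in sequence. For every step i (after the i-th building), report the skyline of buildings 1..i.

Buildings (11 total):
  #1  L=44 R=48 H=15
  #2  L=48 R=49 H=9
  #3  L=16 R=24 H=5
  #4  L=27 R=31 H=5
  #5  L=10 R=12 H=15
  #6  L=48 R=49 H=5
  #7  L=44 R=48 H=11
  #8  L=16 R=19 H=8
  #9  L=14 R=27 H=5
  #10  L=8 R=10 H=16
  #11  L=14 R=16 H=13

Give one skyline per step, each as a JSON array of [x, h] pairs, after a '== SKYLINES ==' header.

== SKYLINES ==
[[44,15],[48,0]]
[[44,15],[48,9],[49,0]]
[[16,5],[24,0],[44,15],[48,9],[49,0]]
[[16,5],[24,0],[27,5],[31,0],[44,15],[48,9],[49,0]]
[[10,15],[12,0],[16,5],[24,0],[27,5],[31,0],[44,15],[48,9],[49,0]]
[[10,15],[12,0],[16,5],[24,0],[27,5],[31,0],[44,15],[48,9],[49,0]]
[[10,15],[12,0],[16,5],[24,0],[27,5],[31,0],[44,15],[48,9],[49,0]]
[[10,15],[12,0],[16,8],[19,5],[24,0],[27,5],[31,0],[44,15],[48,9],[49,0]]
[[10,15],[12,0],[14,5],[16,8],[19,5],[31,0],[44,15],[48,9],[49,0]]
[[8,16],[10,15],[12,0],[14,5],[16,8],[19,5],[31,0],[44,15],[48,9],[49,0]]
[[8,16],[10,15],[12,0],[14,13],[16,8],[19,5],[31,0],[44,15],[48,9],[49,0]]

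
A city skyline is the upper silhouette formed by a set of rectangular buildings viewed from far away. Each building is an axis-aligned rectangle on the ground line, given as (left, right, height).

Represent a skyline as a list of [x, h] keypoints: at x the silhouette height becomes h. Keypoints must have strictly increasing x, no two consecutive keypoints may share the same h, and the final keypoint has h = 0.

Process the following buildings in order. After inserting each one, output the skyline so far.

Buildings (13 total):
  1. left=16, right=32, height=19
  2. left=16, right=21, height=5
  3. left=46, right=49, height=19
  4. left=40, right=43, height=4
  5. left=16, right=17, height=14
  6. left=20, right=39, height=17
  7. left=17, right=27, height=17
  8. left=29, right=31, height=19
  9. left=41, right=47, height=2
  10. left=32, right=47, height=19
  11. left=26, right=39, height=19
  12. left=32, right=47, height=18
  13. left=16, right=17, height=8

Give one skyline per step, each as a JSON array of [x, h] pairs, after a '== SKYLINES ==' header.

== SKYLINES ==
[[16,19],[32,0]]
[[16,19],[32,0]]
[[16,19],[32,0],[46,19],[49,0]]
[[16,19],[32,0],[40,4],[43,0],[46,19],[49,0]]
[[16,19],[32,0],[40,4],[43,0],[46,19],[49,0]]
[[16,19],[32,17],[39,0],[40,4],[43,0],[46,19],[49,0]]
[[16,19],[32,17],[39,0],[40,4],[43,0],[46,19],[49,0]]
[[16,19],[32,17],[39,0],[40,4],[43,0],[46,19],[49,0]]
[[16,19],[32,17],[39,0],[40,4],[43,2],[46,19],[49,0]]
[[16,19],[49,0]]
[[16,19],[49,0]]
[[16,19],[49,0]]
[[16,19],[49,0]]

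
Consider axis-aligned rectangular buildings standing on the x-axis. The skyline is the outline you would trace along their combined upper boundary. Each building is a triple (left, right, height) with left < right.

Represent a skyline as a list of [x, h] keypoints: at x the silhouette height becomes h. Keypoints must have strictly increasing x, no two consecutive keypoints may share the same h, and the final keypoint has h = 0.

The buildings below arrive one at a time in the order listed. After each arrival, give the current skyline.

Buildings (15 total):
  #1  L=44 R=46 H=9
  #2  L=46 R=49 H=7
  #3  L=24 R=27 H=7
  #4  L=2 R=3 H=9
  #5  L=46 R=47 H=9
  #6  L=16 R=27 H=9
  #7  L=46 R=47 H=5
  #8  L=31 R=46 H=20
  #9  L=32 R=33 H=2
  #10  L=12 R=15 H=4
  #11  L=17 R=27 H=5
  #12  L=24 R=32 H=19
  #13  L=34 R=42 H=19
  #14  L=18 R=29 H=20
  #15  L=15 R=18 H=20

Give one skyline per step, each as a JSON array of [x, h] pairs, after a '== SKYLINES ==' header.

== SKYLINES ==
[[44,9],[46,0]]
[[44,9],[46,7],[49,0]]
[[24,7],[27,0],[44,9],[46,7],[49,0]]
[[2,9],[3,0],[24,7],[27,0],[44,9],[46,7],[49,0]]
[[2,9],[3,0],[24,7],[27,0],[44,9],[47,7],[49,0]]
[[2,9],[3,0],[16,9],[27,0],[44,9],[47,7],[49,0]]
[[2,9],[3,0],[16,9],[27,0],[44,9],[47,7],[49,0]]
[[2,9],[3,0],[16,9],[27,0],[31,20],[46,9],[47,7],[49,0]]
[[2,9],[3,0],[16,9],[27,0],[31,20],[46,9],[47,7],[49,0]]
[[2,9],[3,0],[12,4],[15,0],[16,9],[27,0],[31,20],[46,9],[47,7],[49,0]]
[[2,9],[3,0],[12,4],[15,0],[16,9],[27,0],[31,20],[46,9],[47,7],[49,0]]
[[2,9],[3,0],[12,4],[15,0],[16,9],[24,19],[31,20],[46,9],[47,7],[49,0]]
[[2,9],[3,0],[12,4],[15,0],[16,9],[24,19],[31,20],[46,9],[47,7],[49,0]]
[[2,9],[3,0],[12,4],[15,0],[16,9],[18,20],[29,19],[31,20],[46,9],[47,7],[49,0]]
[[2,9],[3,0],[12,4],[15,20],[29,19],[31,20],[46,9],[47,7],[49,0]]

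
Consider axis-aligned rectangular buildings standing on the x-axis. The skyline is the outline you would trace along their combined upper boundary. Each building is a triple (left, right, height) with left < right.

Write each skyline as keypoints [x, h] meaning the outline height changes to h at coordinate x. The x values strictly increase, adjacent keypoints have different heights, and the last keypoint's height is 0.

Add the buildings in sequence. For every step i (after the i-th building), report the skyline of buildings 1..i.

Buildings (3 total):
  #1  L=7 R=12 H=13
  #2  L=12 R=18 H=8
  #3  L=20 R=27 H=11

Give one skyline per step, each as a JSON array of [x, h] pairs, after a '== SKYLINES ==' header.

== SKYLINES ==
[[7,13],[12,0]]
[[7,13],[12,8],[18,0]]
[[7,13],[12,8],[18,0],[20,11],[27,0]]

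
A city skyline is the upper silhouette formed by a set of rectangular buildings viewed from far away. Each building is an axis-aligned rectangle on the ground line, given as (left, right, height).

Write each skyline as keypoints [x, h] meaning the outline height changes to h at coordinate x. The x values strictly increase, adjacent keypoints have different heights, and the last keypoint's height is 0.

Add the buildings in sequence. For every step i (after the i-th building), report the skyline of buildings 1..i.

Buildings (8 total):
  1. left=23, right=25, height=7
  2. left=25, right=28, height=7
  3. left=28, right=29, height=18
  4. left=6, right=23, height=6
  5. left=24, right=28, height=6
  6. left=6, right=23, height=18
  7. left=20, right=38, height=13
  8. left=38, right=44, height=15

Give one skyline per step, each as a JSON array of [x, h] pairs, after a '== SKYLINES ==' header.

== SKYLINES ==
[[23,7],[25,0]]
[[23,7],[28,0]]
[[23,7],[28,18],[29,0]]
[[6,6],[23,7],[28,18],[29,0]]
[[6,6],[23,7],[28,18],[29,0]]
[[6,18],[23,7],[28,18],[29,0]]
[[6,18],[23,13],[28,18],[29,13],[38,0]]
[[6,18],[23,13],[28,18],[29,13],[38,15],[44,0]]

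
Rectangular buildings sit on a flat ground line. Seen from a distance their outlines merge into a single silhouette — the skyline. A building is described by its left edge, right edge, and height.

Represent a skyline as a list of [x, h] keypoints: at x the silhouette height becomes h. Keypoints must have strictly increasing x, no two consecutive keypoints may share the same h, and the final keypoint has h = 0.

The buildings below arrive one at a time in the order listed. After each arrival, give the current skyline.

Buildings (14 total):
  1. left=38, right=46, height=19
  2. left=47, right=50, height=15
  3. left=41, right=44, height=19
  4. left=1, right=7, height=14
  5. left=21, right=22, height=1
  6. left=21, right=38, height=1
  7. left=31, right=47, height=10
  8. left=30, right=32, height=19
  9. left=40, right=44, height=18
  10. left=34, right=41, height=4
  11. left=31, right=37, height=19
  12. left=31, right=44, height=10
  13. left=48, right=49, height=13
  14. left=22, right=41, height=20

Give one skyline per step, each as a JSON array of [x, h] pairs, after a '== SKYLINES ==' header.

== SKYLINES ==
[[38,19],[46,0]]
[[38,19],[46,0],[47,15],[50,0]]
[[38,19],[46,0],[47,15],[50,0]]
[[1,14],[7,0],[38,19],[46,0],[47,15],[50,0]]
[[1,14],[7,0],[21,1],[22,0],[38,19],[46,0],[47,15],[50,0]]
[[1,14],[7,0],[21,1],[38,19],[46,0],[47,15],[50,0]]
[[1,14],[7,0],[21,1],[31,10],[38,19],[46,10],[47,15],[50,0]]
[[1,14],[7,0],[21,1],[30,19],[32,10],[38,19],[46,10],[47,15],[50,0]]
[[1,14],[7,0],[21,1],[30,19],[32,10],[38,19],[46,10],[47,15],[50,0]]
[[1,14],[7,0],[21,1],[30,19],[32,10],[38,19],[46,10],[47,15],[50,0]]
[[1,14],[7,0],[21,1],[30,19],[37,10],[38,19],[46,10],[47,15],[50,0]]
[[1,14],[7,0],[21,1],[30,19],[37,10],[38,19],[46,10],[47,15],[50,0]]
[[1,14],[7,0],[21,1],[30,19],[37,10],[38,19],[46,10],[47,15],[50,0]]
[[1,14],[7,0],[21,1],[22,20],[41,19],[46,10],[47,15],[50,0]]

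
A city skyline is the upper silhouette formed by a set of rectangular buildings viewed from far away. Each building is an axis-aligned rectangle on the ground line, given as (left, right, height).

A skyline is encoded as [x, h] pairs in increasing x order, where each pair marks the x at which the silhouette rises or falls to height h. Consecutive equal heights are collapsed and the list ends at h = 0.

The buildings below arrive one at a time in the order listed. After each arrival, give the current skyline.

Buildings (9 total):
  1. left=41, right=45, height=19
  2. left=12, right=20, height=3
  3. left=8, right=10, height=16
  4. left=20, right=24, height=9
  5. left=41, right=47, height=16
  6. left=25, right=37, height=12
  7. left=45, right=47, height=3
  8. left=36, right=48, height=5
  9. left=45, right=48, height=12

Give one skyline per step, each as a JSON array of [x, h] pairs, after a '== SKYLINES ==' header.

== SKYLINES ==
[[41,19],[45,0]]
[[12,3],[20,0],[41,19],[45,0]]
[[8,16],[10,0],[12,3],[20,0],[41,19],[45,0]]
[[8,16],[10,0],[12,3],[20,9],[24,0],[41,19],[45,0]]
[[8,16],[10,0],[12,3],[20,9],[24,0],[41,19],[45,16],[47,0]]
[[8,16],[10,0],[12,3],[20,9],[24,0],[25,12],[37,0],[41,19],[45,16],[47,0]]
[[8,16],[10,0],[12,3],[20,9],[24,0],[25,12],[37,0],[41,19],[45,16],[47,0]]
[[8,16],[10,0],[12,3],[20,9],[24,0],[25,12],[37,5],[41,19],[45,16],[47,5],[48,0]]
[[8,16],[10,0],[12,3],[20,9],[24,0],[25,12],[37,5],[41,19],[45,16],[47,12],[48,0]]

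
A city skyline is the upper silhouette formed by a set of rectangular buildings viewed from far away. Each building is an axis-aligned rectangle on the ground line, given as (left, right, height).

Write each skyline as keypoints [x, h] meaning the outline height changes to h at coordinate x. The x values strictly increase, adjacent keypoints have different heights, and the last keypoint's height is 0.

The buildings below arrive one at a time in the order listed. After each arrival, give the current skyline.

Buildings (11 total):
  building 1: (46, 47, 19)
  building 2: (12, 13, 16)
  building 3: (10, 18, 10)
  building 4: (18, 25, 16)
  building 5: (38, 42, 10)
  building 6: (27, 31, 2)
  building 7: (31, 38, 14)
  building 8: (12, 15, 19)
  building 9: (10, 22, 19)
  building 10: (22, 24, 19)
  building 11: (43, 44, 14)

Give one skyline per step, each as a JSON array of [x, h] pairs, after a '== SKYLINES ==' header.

== SKYLINES ==
[[46,19],[47,0]]
[[12,16],[13,0],[46,19],[47,0]]
[[10,10],[12,16],[13,10],[18,0],[46,19],[47,0]]
[[10,10],[12,16],[13,10],[18,16],[25,0],[46,19],[47,0]]
[[10,10],[12,16],[13,10],[18,16],[25,0],[38,10],[42,0],[46,19],[47,0]]
[[10,10],[12,16],[13,10],[18,16],[25,0],[27,2],[31,0],[38,10],[42,0],[46,19],[47,0]]
[[10,10],[12,16],[13,10],[18,16],[25,0],[27,2],[31,14],[38,10],[42,0],[46,19],[47,0]]
[[10,10],[12,19],[15,10],[18,16],[25,0],[27,2],[31,14],[38,10],[42,0],[46,19],[47,0]]
[[10,19],[22,16],[25,0],[27,2],[31,14],[38,10],[42,0],[46,19],[47,0]]
[[10,19],[24,16],[25,0],[27,2],[31,14],[38,10],[42,0],[46,19],[47,0]]
[[10,19],[24,16],[25,0],[27,2],[31,14],[38,10],[42,0],[43,14],[44,0],[46,19],[47,0]]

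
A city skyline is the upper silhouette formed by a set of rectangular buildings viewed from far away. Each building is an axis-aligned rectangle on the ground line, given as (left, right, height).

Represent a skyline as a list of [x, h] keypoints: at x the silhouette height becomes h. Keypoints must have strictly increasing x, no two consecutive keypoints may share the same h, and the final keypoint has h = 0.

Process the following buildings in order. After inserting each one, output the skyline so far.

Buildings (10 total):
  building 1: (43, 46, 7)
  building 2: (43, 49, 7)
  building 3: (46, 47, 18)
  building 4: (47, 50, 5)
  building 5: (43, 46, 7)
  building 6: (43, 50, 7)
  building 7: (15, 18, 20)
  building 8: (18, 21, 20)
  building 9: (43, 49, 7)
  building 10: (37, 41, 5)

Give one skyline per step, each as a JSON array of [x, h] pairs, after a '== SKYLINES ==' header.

== SKYLINES ==
[[43,7],[46,0]]
[[43,7],[49,0]]
[[43,7],[46,18],[47,7],[49,0]]
[[43,7],[46,18],[47,7],[49,5],[50,0]]
[[43,7],[46,18],[47,7],[49,5],[50,0]]
[[43,7],[46,18],[47,7],[50,0]]
[[15,20],[18,0],[43,7],[46,18],[47,7],[50,0]]
[[15,20],[21,0],[43,7],[46,18],[47,7],[50,0]]
[[15,20],[21,0],[43,7],[46,18],[47,7],[50,0]]
[[15,20],[21,0],[37,5],[41,0],[43,7],[46,18],[47,7],[50,0]]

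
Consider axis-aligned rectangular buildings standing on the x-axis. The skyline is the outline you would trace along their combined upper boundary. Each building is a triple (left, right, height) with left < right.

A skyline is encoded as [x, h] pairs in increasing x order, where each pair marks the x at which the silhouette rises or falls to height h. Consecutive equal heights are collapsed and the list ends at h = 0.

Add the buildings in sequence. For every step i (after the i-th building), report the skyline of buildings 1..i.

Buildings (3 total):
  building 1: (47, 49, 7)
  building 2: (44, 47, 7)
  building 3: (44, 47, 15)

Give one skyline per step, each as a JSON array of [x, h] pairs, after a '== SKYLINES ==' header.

== SKYLINES ==
[[47,7],[49,0]]
[[44,7],[49,0]]
[[44,15],[47,7],[49,0]]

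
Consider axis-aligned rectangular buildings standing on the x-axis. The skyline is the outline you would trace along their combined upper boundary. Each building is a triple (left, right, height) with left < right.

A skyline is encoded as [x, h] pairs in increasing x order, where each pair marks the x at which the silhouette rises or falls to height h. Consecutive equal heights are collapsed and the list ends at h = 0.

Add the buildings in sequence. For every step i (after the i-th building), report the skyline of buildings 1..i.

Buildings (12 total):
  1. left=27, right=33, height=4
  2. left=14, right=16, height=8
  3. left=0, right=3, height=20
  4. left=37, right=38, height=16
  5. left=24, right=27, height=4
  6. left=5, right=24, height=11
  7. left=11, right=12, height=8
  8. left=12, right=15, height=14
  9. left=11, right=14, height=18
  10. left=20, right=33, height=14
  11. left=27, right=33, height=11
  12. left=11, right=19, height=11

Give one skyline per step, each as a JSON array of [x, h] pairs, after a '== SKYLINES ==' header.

== SKYLINES ==
[[27,4],[33,0]]
[[14,8],[16,0],[27,4],[33,0]]
[[0,20],[3,0],[14,8],[16,0],[27,4],[33,0]]
[[0,20],[3,0],[14,8],[16,0],[27,4],[33,0],[37,16],[38,0]]
[[0,20],[3,0],[14,8],[16,0],[24,4],[33,0],[37,16],[38,0]]
[[0,20],[3,0],[5,11],[24,4],[33,0],[37,16],[38,0]]
[[0,20],[3,0],[5,11],[24,4],[33,0],[37,16],[38,0]]
[[0,20],[3,0],[5,11],[12,14],[15,11],[24,4],[33,0],[37,16],[38,0]]
[[0,20],[3,0],[5,11],[11,18],[14,14],[15,11],[24,4],[33,0],[37,16],[38,0]]
[[0,20],[3,0],[5,11],[11,18],[14,14],[15,11],[20,14],[33,0],[37,16],[38,0]]
[[0,20],[3,0],[5,11],[11,18],[14,14],[15,11],[20,14],[33,0],[37,16],[38,0]]
[[0,20],[3,0],[5,11],[11,18],[14,14],[15,11],[20,14],[33,0],[37,16],[38,0]]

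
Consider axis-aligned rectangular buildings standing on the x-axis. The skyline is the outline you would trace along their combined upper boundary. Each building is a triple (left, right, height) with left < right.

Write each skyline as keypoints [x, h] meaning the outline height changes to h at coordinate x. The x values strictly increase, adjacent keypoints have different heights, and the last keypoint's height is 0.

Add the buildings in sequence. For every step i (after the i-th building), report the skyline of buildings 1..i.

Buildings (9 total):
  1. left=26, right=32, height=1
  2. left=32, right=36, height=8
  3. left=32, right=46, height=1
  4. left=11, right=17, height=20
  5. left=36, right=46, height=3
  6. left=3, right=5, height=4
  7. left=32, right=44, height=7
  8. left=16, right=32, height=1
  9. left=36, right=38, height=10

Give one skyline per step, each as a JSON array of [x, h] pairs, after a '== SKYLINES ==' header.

== SKYLINES ==
[[26,1],[32,0]]
[[26,1],[32,8],[36,0]]
[[26,1],[32,8],[36,1],[46,0]]
[[11,20],[17,0],[26,1],[32,8],[36,1],[46,0]]
[[11,20],[17,0],[26,1],[32,8],[36,3],[46,0]]
[[3,4],[5,0],[11,20],[17,0],[26,1],[32,8],[36,3],[46,0]]
[[3,4],[5,0],[11,20],[17,0],[26,1],[32,8],[36,7],[44,3],[46,0]]
[[3,4],[5,0],[11,20],[17,1],[32,8],[36,7],[44,3],[46,0]]
[[3,4],[5,0],[11,20],[17,1],[32,8],[36,10],[38,7],[44,3],[46,0]]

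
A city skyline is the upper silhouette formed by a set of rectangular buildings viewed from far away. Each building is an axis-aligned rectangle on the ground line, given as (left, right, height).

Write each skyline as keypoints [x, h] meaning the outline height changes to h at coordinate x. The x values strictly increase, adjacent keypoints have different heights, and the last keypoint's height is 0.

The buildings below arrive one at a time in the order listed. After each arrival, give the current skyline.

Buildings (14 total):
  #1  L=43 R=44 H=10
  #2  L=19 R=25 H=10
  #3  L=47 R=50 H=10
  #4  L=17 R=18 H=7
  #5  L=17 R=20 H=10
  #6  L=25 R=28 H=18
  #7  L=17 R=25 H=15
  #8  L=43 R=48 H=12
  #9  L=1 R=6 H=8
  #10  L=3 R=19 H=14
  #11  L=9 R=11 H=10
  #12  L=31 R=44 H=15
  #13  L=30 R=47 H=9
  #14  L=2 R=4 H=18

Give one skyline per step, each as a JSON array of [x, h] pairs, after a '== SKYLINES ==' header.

== SKYLINES ==
[[43,10],[44,0]]
[[19,10],[25,0],[43,10],[44,0]]
[[19,10],[25,0],[43,10],[44,0],[47,10],[50,0]]
[[17,7],[18,0],[19,10],[25,0],[43,10],[44,0],[47,10],[50,0]]
[[17,10],[25,0],[43,10],[44,0],[47,10],[50,0]]
[[17,10],[25,18],[28,0],[43,10],[44,0],[47,10],[50,0]]
[[17,15],[25,18],[28,0],[43,10],[44,0],[47,10],[50,0]]
[[17,15],[25,18],[28,0],[43,12],[48,10],[50,0]]
[[1,8],[6,0],[17,15],[25,18],[28,0],[43,12],[48,10],[50,0]]
[[1,8],[3,14],[17,15],[25,18],[28,0],[43,12],[48,10],[50,0]]
[[1,8],[3,14],[17,15],[25,18],[28,0],[43,12],[48,10],[50,0]]
[[1,8],[3,14],[17,15],[25,18],[28,0],[31,15],[44,12],[48,10],[50,0]]
[[1,8],[3,14],[17,15],[25,18],[28,0],[30,9],[31,15],[44,12],[48,10],[50,0]]
[[1,8],[2,18],[4,14],[17,15],[25,18],[28,0],[30,9],[31,15],[44,12],[48,10],[50,0]]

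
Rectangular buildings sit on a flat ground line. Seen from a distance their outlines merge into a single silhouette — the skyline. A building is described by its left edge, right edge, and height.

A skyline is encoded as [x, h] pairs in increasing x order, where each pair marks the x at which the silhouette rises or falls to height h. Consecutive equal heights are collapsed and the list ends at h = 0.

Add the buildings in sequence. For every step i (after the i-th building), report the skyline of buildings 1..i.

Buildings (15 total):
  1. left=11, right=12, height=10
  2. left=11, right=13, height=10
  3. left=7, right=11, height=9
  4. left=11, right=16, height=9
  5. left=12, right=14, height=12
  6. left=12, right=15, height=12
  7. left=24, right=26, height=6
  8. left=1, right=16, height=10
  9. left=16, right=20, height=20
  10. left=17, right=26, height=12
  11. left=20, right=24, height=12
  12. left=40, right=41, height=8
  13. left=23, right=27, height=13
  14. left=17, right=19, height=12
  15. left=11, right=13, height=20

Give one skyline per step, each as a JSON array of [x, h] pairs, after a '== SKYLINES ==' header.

== SKYLINES ==
[[11,10],[12,0]]
[[11,10],[13,0]]
[[7,9],[11,10],[13,0]]
[[7,9],[11,10],[13,9],[16,0]]
[[7,9],[11,10],[12,12],[14,9],[16,0]]
[[7,9],[11,10],[12,12],[15,9],[16,0]]
[[7,9],[11,10],[12,12],[15,9],[16,0],[24,6],[26,0]]
[[1,10],[12,12],[15,10],[16,0],[24,6],[26,0]]
[[1,10],[12,12],[15,10],[16,20],[20,0],[24,6],[26,0]]
[[1,10],[12,12],[15,10],[16,20],[20,12],[26,0]]
[[1,10],[12,12],[15,10],[16,20],[20,12],[26,0]]
[[1,10],[12,12],[15,10],[16,20],[20,12],[26,0],[40,8],[41,0]]
[[1,10],[12,12],[15,10],[16,20],[20,12],[23,13],[27,0],[40,8],[41,0]]
[[1,10],[12,12],[15,10],[16,20],[20,12],[23,13],[27,0],[40,8],[41,0]]
[[1,10],[11,20],[13,12],[15,10],[16,20],[20,12],[23,13],[27,0],[40,8],[41,0]]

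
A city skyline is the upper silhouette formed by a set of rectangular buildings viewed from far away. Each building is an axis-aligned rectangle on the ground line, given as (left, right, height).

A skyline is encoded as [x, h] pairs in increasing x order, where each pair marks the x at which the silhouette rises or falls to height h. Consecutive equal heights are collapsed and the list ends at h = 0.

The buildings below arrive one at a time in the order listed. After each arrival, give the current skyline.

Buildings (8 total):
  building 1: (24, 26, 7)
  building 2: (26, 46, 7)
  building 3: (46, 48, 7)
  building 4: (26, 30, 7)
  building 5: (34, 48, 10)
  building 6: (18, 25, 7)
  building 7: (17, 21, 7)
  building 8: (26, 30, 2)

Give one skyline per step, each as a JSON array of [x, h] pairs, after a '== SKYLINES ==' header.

== SKYLINES ==
[[24,7],[26,0]]
[[24,7],[46,0]]
[[24,7],[48,0]]
[[24,7],[48,0]]
[[24,7],[34,10],[48,0]]
[[18,7],[34,10],[48,0]]
[[17,7],[34,10],[48,0]]
[[17,7],[34,10],[48,0]]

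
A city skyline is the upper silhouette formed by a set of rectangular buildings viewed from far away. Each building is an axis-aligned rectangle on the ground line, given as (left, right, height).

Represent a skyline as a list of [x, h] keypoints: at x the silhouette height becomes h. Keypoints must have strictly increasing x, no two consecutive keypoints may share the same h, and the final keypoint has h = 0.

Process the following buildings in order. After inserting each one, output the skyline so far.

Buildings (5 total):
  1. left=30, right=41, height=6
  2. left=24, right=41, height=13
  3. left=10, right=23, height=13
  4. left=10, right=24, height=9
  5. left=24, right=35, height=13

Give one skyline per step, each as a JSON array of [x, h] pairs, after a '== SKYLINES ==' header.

== SKYLINES ==
[[30,6],[41,0]]
[[24,13],[41,0]]
[[10,13],[23,0],[24,13],[41,0]]
[[10,13],[23,9],[24,13],[41,0]]
[[10,13],[23,9],[24,13],[41,0]]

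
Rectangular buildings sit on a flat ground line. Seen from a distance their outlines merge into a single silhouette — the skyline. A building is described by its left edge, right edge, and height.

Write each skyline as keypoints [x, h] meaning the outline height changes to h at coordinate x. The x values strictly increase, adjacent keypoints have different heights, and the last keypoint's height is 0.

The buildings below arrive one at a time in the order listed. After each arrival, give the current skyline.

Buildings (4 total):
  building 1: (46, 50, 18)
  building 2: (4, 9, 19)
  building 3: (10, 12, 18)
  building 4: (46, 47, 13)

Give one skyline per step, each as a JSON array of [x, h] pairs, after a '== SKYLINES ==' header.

== SKYLINES ==
[[46,18],[50,0]]
[[4,19],[9,0],[46,18],[50,0]]
[[4,19],[9,0],[10,18],[12,0],[46,18],[50,0]]
[[4,19],[9,0],[10,18],[12,0],[46,18],[50,0]]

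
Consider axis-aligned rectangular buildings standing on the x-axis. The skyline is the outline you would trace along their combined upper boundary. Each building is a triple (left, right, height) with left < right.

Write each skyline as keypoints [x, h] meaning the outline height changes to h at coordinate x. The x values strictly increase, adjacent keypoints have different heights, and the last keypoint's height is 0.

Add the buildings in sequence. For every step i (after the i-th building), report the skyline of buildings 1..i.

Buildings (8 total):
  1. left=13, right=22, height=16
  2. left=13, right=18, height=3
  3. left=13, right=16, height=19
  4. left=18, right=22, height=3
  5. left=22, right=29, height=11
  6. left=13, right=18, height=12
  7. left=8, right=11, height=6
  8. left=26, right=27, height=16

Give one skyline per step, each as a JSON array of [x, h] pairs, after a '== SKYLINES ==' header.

== SKYLINES ==
[[13,16],[22,0]]
[[13,16],[22,0]]
[[13,19],[16,16],[22,0]]
[[13,19],[16,16],[22,0]]
[[13,19],[16,16],[22,11],[29,0]]
[[13,19],[16,16],[22,11],[29,0]]
[[8,6],[11,0],[13,19],[16,16],[22,11],[29,0]]
[[8,6],[11,0],[13,19],[16,16],[22,11],[26,16],[27,11],[29,0]]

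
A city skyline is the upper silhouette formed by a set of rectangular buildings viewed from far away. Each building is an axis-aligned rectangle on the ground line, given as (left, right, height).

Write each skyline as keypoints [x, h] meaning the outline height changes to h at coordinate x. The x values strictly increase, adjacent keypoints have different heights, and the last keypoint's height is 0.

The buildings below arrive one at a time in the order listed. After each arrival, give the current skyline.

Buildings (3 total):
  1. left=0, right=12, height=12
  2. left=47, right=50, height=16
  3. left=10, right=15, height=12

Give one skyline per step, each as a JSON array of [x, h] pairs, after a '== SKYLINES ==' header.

== SKYLINES ==
[[0,12],[12,0]]
[[0,12],[12,0],[47,16],[50,0]]
[[0,12],[15,0],[47,16],[50,0]]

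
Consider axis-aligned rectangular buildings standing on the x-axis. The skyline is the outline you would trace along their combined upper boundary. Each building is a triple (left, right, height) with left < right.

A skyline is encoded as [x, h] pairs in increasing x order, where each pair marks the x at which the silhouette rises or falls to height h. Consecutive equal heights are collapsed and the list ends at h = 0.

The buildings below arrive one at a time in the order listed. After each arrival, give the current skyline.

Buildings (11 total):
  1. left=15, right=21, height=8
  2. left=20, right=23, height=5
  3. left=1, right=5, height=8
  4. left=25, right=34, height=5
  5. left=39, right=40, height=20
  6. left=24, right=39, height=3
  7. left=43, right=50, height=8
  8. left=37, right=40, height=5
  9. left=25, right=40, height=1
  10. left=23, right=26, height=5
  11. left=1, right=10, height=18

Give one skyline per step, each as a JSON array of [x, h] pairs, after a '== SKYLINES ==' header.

== SKYLINES ==
[[15,8],[21,0]]
[[15,8],[21,5],[23,0]]
[[1,8],[5,0],[15,8],[21,5],[23,0]]
[[1,8],[5,0],[15,8],[21,5],[23,0],[25,5],[34,0]]
[[1,8],[5,0],[15,8],[21,5],[23,0],[25,5],[34,0],[39,20],[40,0]]
[[1,8],[5,0],[15,8],[21,5],[23,0],[24,3],[25,5],[34,3],[39,20],[40,0]]
[[1,8],[5,0],[15,8],[21,5],[23,0],[24,3],[25,5],[34,3],[39,20],[40,0],[43,8],[50,0]]
[[1,8],[5,0],[15,8],[21,5],[23,0],[24,3],[25,5],[34,3],[37,5],[39,20],[40,0],[43,8],[50,0]]
[[1,8],[5,0],[15,8],[21,5],[23,0],[24,3],[25,5],[34,3],[37,5],[39,20],[40,0],[43,8],[50,0]]
[[1,8],[5,0],[15,8],[21,5],[34,3],[37,5],[39,20],[40,0],[43,8],[50,0]]
[[1,18],[10,0],[15,8],[21,5],[34,3],[37,5],[39,20],[40,0],[43,8],[50,0]]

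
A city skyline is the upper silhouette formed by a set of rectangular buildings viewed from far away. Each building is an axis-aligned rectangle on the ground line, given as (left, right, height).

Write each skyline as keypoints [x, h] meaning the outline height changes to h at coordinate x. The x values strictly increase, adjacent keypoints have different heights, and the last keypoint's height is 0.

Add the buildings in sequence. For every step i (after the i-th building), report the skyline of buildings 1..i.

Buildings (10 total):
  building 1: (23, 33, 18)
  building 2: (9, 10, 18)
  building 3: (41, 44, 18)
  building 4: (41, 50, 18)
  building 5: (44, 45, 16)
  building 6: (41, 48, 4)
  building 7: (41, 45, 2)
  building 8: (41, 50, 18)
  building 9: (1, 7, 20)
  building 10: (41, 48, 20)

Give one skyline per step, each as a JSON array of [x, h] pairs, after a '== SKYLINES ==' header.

== SKYLINES ==
[[23,18],[33,0]]
[[9,18],[10,0],[23,18],[33,0]]
[[9,18],[10,0],[23,18],[33,0],[41,18],[44,0]]
[[9,18],[10,0],[23,18],[33,0],[41,18],[50,0]]
[[9,18],[10,0],[23,18],[33,0],[41,18],[50,0]]
[[9,18],[10,0],[23,18],[33,0],[41,18],[50,0]]
[[9,18],[10,0],[23,18],[33,0],[41,18],[50,0]]
[[9,18],[10,0],[23,18],[33,0],[41,18],[50,0]]
[[1,20],[7,0],[9,18],[10,0],[23,18],[33,0],[41,18],[50,0]]
[[1,20],[7,0],[9,18],[10,0],[23,18],[33,0],[41,20],[48,18],[50,0]]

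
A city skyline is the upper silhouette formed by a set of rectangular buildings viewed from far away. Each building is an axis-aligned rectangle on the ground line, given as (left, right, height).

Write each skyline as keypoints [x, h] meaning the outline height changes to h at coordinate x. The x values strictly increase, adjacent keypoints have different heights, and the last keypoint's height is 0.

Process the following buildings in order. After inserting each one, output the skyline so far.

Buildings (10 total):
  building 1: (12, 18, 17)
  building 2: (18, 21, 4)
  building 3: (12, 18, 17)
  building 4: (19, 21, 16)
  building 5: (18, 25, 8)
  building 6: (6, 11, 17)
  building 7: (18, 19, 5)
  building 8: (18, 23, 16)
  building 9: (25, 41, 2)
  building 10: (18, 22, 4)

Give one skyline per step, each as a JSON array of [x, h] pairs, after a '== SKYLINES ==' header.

== SKYLINES ==
[[12,17],[18,0]]
[[12,17],[18,4],[21,0]]
[[12,17],[18,4],[21,0]]
[[12,17],[18,4],[19,16],[21,0]]
[[12,17],[18,8],[19,16],[21,8],[25,0]]
[[6,17],[11,0],[12,17],[18,8],[19,16],[21,8],[25,0]]
[[6,17],[11,0],[12,17],[18,8],[19,16],[21,8],[25,0]]
[[6,17],[11,0],[12,17],[18,16],[23,8],[25,0]]
[[6,17],[11,0],[12,17],[18,16],[23,8],[25,2],[41,0]]
[[6,17],[11,0],[12,17],[18,16],[23,8],[25,2],[41,0]]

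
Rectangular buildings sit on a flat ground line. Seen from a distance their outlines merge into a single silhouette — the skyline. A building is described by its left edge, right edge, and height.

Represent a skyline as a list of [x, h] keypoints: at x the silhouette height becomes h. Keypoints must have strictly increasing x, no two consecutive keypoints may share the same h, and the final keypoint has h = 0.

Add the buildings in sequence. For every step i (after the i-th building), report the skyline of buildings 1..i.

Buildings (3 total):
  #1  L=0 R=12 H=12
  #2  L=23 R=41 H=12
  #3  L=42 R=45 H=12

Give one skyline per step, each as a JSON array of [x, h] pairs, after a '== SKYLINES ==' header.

== SKYLINES ==
[[0,12],[12,0]]
[[0,12],[12,0],[23,12],[41,0]]
[[0,12],[12,0],[23,12],[41,0],[42,12],[45,0]]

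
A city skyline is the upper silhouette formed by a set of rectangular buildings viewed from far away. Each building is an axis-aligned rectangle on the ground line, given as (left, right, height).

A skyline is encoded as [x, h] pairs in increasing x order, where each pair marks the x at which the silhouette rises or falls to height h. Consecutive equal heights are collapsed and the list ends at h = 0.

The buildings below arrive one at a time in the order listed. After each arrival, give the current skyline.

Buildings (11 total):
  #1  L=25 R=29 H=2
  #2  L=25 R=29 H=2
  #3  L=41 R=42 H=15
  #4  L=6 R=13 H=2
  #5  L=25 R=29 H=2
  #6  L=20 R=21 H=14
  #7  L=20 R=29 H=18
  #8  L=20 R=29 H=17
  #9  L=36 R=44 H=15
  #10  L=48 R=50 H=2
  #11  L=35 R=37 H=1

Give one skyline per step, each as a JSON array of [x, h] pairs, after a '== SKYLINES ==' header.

== SKYLINES ==
[[25,2],[29,0]]
[[25,2],[29,0]]
[[25,2],[29,0],[41,15],[42,0]]
[[6,2],[13,0],[25,2],[29,0],[41,15],[42,0]]
[[6,2],[13,0],[25,2],[29,0],[41,15],[42,0]]
[[6,2],[13,0],[20,14],[21,0],[25,2],[29,0],[41,15],[42,0]]
[[6,2],[13,0],[20,18],[29,0],[41,15],[42,0]]
[[6,2],[13,0],[20,18],[29,0],[41,15],[42,0]]
[[6,2],[13,0],[20,18],[29,0],[36,15],[44,0]]
[[6,2],[13,0],[20,18],[29,0],[36,15],[44,0],[48,2],[50,0]]
[[6,2],[13,0],[20,18],[29,0],[35,1],[36,15],[44,0],[48,2],[50,0]]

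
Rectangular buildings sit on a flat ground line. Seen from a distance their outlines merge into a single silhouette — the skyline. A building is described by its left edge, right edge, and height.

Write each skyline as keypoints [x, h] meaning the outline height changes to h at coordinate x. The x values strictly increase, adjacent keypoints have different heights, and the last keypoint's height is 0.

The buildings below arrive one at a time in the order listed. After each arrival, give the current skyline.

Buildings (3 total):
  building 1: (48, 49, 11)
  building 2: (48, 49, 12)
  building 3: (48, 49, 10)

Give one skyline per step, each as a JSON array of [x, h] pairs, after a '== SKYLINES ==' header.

== SKYLINES ==
[[48,11],[49,0]]
[[48,12],[49,0]]
[[48,12],[49,0]]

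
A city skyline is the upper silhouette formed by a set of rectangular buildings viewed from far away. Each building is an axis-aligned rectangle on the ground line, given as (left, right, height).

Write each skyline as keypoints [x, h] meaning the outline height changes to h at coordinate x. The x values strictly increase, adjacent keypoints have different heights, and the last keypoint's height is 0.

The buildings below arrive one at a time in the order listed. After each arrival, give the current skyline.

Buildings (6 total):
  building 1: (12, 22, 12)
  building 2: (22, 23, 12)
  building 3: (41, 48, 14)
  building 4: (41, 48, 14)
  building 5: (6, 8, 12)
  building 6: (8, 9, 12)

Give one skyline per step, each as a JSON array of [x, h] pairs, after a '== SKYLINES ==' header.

== SKYLINES ==
[[12,12],[22,0]]
[[12,12],[23,0]]
[[12,12],[23,0],[41,14],[48,0]]
[[12,12],[23,0],[41,14],[48,0]]
[[6,12],[8,0],[12,12],[23,0],[41,14],[48,0]]
[[6,12],[9,0],[12,12],[23,0],[41,14],[48,0]]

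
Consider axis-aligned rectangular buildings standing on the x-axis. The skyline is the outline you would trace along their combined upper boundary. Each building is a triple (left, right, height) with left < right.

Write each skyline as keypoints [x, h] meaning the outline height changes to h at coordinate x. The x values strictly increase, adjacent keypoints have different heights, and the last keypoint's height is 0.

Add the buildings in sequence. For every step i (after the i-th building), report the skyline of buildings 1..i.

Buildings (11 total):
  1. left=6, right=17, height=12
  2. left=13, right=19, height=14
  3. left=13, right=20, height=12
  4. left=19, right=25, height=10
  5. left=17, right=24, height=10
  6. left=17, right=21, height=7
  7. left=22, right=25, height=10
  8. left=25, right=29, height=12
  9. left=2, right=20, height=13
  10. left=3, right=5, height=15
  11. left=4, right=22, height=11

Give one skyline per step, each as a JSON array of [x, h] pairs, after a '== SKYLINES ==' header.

== SKYLINES ==
[[6,12],[17,0]]
[[6,12],[13,14],[19,0]]
[[6,12],[13,14],[19,12],[20,0]]
[[6,12],[13,14],[19,12],[20,10],[25,0]]
[[6,12],[13,14],[19,12],[20,10],[25,0]]
[[6,12],[13,14],[19,12],[20,10],[25,0]]
[[6,12],[13,14],[19,12],[20,10],[25,0]]
[[6,12],[13,14],[19,12],[20,10],[25,12],[29,0]]
[[2,13],[13,14],[19,13],[20,10],[25,12],[29,0]]
[[2,13],[3,15],[5,13],[13,14],[19,13],[20,10],[25,12],[29,0]]
[[2,13],[3,15],[5,13],[13,14],[19,13],[20,11],[22,10],[25,12],[29,0]]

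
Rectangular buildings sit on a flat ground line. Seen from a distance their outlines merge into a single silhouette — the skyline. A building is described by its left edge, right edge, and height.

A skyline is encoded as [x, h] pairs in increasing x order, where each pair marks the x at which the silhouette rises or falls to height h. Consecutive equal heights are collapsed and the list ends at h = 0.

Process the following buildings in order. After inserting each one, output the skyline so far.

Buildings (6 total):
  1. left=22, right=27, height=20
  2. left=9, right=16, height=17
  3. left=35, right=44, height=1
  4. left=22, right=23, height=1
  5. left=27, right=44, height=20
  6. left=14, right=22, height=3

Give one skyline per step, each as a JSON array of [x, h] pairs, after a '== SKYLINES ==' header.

== SKYLINES ==
[[22,20],[27,0]]
[[9,17],[16,0],[22,20],[27,0]]
[[9,17],[16,0],[22,20],[27,0],[35,1],[44,0]]
[[9,17],[16,0],[22,20],[27,0],[35,1],[44,0]]
[[9,17],[16,0],[22,20],[44,0]]
[[9,17],[16,3],[22,20],[44,0]]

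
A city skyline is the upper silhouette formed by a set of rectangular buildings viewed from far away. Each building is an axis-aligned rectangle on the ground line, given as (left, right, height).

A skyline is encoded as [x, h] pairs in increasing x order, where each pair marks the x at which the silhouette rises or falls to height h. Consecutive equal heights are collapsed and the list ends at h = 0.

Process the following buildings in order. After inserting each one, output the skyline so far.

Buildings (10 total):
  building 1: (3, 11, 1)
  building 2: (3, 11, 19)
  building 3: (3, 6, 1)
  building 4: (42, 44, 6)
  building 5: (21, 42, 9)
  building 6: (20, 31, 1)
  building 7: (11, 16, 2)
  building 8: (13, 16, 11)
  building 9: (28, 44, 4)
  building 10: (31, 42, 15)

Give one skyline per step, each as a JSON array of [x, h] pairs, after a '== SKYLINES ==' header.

== SKYLINES ==
[[3,1],[11,0]]
[[3,19],[11,0]]
[[3,19],[11,0]]
[[3,19],[11,0],[42,6],[44,0]]
[[3,19],[11,0],[21,9],[42,6],[44,0]]
[[3,19],[11,0],[20,1],[21,9],[42,6],[44,0]]
[[3,19],[11,2],[16,0],[20,1],[21,9],[42,6],[44,0]]
[[3,19],[11,2],[13,11],[16,0],[20,1],[21,9],[42,6],[44,0]]
[[3,19],[11,2],[13,11],[16,0],[20,1],[21,9],[42,6],[44,0]]
[[3,19],[11,2],[13,11],[16,0],[20,1],[21,9],[31,15],[42,6],[44,0]]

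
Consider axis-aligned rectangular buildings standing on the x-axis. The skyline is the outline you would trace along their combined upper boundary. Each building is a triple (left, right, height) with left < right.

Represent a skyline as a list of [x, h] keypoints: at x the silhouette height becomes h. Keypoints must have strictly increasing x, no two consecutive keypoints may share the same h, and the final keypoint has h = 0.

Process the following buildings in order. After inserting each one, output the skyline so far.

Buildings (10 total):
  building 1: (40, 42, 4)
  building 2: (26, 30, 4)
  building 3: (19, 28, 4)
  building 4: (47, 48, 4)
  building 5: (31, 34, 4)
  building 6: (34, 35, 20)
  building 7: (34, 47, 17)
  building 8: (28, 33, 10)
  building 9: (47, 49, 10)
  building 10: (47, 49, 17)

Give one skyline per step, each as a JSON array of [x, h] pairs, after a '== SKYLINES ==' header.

== SKYLINES ==
[[40,4],[42,0]]
[[26,4],[30,0],[40,4],[42,0]]
[[19,4],[30,0],[40,4],[42,0]]
[[19,4],[30,0],[40,4],[42,0],[47,4],[48,0]]
[[19,4],[30,0],[31,4],[34,0],[40,4],[42,0],[47,4],[48,0]]
[[19,4],[30,0],[31,4],[34,20],[35,0],[40,4],[42,0],[47,4],[48,0]]
[[19,4],[30,0],[31,4],[34,20],[35,17],[47,4],[48,0]]
[[19,4],[28,10],[33,4],[34,20],[35,17],[47,4],[48,0]]
[[19,4],[28,10],[33,4],[34,20],[35,17],[47,10],[49,0]]
[[19,4],[28,10],[33,4],[34,20],[35,17],[49,0]]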